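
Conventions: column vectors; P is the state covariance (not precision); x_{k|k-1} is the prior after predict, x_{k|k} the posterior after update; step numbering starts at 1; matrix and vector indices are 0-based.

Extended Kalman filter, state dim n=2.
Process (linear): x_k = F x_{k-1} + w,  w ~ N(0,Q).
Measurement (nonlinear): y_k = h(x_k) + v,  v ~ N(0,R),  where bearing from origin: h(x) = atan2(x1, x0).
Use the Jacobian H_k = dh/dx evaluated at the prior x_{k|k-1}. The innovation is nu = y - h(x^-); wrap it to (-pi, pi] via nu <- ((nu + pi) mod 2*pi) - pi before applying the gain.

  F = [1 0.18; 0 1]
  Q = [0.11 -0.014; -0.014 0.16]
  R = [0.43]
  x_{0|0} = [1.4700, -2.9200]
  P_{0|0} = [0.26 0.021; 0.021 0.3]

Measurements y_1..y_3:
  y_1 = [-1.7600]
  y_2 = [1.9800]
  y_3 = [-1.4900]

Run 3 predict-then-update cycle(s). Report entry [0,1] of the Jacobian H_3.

step 1: x^-=[0.9444, -2.9200]  P^-=[0.3873 0.0610; 0.0610 0.4600]  H_jac=[0.3100 0.1003]  S=[0.4756]  K=[0.2653; 0.1367]  nu=[-0.5020]  x^+=[0.8112, -2.9886]  P^+=[0.3538 0.0437; 0.0437 0.4511]
step 2: x^-=[0.2733, -2.9886]  P^-=[0.4942 0.1109; 0.1109 0.6111]  H_jac=[0.3318 0.0303]  S=[0.4872]  K=[0.3435; 0.1136]  nu=[-2.8236]  x^+=[-0.6966, -3.3094]  P^+=[0.4367 0.0919; 0.0919 0.6048]
step 3: x^-=[-1.2923, -3.3094]  P^-=[0.5994 0.1868; 0.1868 0.7648]  H_jac=[0.2622 -0.1024]  S=[0.4692]  K=[0.2942; -0.0625]  nu=[0.4531]  x^+=[-1.1590, -3.3378]  P^+=[0.5588 0.1954; 0.1954 0.7630]

H_jac[0,1] = -0.1024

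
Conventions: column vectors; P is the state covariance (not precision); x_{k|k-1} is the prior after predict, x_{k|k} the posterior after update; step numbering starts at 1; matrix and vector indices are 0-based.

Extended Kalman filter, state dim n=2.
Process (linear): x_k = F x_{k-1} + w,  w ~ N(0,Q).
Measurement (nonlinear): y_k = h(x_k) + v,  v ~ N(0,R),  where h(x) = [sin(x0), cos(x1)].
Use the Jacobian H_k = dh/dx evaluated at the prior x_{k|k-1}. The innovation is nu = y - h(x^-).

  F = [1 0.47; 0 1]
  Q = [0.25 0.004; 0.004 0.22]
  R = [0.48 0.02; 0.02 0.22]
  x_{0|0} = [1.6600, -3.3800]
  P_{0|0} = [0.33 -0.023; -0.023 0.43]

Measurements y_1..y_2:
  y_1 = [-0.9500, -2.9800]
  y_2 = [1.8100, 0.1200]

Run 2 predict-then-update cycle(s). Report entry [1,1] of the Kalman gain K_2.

K[1,1] = 0.8920

step 1: x^-=[0.0714, -3.3800]  P^-=[0.6534 0.1831; 0.1831 0.6500]  H_jac=[0.9975 0.0000; 0.0000 -0.2362]  S=[1.1300 -0.0231; -0.0231 0.2563]  K=[0.5743 -0.1169; 0.1496 -0.5855]  nu=[-1.0213, -2.0083]  x^+=[-0.2804, -2.3569]  P^+=[0.2740 0.0603; 0.0603 0.5328]
step 2: x^-=[-1.3882, -2.3569]  P^-=[0.6984 0.3147; 0.3147 0.7528]  H_jac=[0.1816 0.0000; 0.0000 0.7066]  S=[0.5030 0.0604; 0.0604 0.5958]  K=[0.2099 0.3519; 0.0065 0.8920]  nu=[2.7934, 0.8276]  x^+=[-0.5105, -1.6004]  P^+=[0.5935 0.1155; 0.1155 0.2779]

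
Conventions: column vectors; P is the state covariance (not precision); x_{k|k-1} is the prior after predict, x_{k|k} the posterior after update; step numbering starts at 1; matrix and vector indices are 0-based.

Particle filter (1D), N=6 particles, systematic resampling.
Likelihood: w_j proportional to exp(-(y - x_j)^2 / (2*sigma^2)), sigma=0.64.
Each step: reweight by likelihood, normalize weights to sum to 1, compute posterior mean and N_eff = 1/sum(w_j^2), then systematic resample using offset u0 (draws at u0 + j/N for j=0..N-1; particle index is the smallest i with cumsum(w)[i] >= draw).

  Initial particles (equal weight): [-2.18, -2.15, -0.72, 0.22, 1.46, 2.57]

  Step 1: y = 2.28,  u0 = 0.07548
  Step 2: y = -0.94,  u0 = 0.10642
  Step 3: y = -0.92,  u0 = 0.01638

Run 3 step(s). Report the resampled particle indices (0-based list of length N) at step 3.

resampled_idx = [0, 1, 2, 3, 4, 5]

step 1: w=[0.0000, 0.0000, 0.0000, 0.0042, 0.3264, 0.6694]  mean=2.1978  Neff=1.8029  idx=[4, 4, 5, 5, 5, 5]
step 2: w=[0.4997, 0.4997, 0.0002, 0.0002, 0.0002, 0.0002]  mean=1.4607  Neff=2.0027  idx=[0, 0, 0, 1, 1, 1]
step 3: w=[0.1667, 0.1667, 0.1667, 0.1667, 0.1667, 0.1667]  mean=1.4600  Neff=6.0000  idx=[0, 1, 2, 3, 4, 5]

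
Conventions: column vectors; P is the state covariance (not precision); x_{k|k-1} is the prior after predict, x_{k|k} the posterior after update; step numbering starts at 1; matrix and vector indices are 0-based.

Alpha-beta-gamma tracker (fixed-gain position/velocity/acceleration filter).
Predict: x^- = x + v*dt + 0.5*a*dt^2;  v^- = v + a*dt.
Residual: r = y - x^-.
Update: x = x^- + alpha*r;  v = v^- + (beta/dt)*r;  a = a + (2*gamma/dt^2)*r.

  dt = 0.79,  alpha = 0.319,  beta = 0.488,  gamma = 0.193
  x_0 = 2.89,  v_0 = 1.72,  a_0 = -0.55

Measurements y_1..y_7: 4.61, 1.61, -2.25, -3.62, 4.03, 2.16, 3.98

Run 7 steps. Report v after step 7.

v_post = 17.3361

step 1: x_pred=4.0772  r=0.5328  x^+=4.2471  v^+=1.6146  a^+=-0.2205
step 2: x_pred=5.4539  r=-3.8439  x^+=4.2277  v^+=-0.9340  a^+=-2.5979
step 3: x_pred=2.6792  r=-4.9292  x^+=1.1068  v^+=-6.0312  a^+=-5.6465
step 4: x_pred=-5.4199  r=1.7999  x^+=-4.8457  v^+=-9.3801  a^+=-4.5333
step 5: x_pred=-13.6706  r=17.7006  x^+=-8.0241  v^+=-2.0274  a^+=6.4143
step 6: x_pred=-7.6242  r=9.7842  x^+=-4.5030  v^+=9.0838  a^+=12.4658
step 7: x_pred=6.5631  r=-2.5831  x^+=5.7391  v^+=17.3361  a^+=10.8681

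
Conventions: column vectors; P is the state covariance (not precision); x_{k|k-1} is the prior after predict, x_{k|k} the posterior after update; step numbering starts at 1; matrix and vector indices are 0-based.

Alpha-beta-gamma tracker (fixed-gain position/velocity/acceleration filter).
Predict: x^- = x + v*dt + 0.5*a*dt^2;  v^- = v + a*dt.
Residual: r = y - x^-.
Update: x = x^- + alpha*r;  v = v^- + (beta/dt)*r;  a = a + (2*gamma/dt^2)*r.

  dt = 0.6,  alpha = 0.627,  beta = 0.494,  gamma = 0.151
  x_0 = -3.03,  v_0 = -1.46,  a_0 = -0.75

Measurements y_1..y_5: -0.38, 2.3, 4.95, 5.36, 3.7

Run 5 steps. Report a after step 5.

step 1: x_pred=-4.0410  r=3.6610  x^+=-1.7456  v^+=1.1042  a^+=2.3212
step 2: x_pred=-0.6652  r=2.9652  x^+=1.1940  v^+=4.9383  a^+=4.8087
step 3: x_pred=5.0225  r=-0.0725  x^+=4.9770  v^+=7.7638  a^+=4.7478
step 4: x_pred=10.4899  r=-5.1299  x^+=7.2735  v^+=6.3888  a^+=0.4444
step 5: x_pred=11.1868  r=-7.4868  x^+=6.4926  v^+=0.4914  a^+=-5.8362

a_post = -5.8362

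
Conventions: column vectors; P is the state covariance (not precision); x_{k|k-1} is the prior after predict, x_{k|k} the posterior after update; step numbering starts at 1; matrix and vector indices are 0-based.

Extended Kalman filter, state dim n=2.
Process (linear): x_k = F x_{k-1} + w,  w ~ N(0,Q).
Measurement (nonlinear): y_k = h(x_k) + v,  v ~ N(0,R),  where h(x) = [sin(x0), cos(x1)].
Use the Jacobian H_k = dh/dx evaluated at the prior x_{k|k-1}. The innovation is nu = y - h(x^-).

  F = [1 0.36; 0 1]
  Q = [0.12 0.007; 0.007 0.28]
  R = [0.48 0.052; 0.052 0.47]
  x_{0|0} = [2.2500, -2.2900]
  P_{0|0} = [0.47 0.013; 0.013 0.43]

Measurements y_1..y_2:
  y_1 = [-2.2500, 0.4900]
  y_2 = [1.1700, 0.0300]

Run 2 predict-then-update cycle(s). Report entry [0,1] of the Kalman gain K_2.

K[0,1] = 0.0626

step 1: x^-=[1.4256, -2.2900]  P^-=[0.6551 0.1748; 0.1748 0.7100]  H_jac=[0.1447 0.0000; 0.0000 0.7523]  S=[0.4937 0.0710; 0.0710 0.8719]  K=[0.1723 0.1368; -0.0374 0.6157]  nu=[-3.2395, 1.1488]  x^+=[1.0246, -1.4617]  P^+=[0.6208 0.0974; 0.0974 0.3821]
step 2: x^-=[0.4984, -1.4617]  P^-=[0.8604 0.2419; 0.2419 0.6621]  H_jac=[0.8784 0.0000; 0.0000 0.9941]  S=[1.1438 0.2632; 0.2632 1.1242]  K=[0.6463 0.0626; 0.0540 0.5728]  nu=[0.6920, -0.0789]  x^+=[0.9407, -1.4695]  P^+=[0.3569 0.0634; 0.0634 0.2736]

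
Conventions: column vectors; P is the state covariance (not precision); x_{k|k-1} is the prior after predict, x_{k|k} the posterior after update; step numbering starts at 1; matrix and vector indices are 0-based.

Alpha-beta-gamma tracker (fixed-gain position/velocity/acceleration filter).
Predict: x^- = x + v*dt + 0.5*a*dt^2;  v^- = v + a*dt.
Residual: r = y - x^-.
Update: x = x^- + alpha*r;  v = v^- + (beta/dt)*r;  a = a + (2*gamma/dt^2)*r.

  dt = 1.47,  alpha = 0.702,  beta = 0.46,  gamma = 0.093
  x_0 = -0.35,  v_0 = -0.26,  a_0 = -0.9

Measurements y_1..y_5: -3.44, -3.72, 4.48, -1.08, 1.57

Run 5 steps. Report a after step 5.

a_post = 0.2812

step 1: x_pred=-1.7046  r=-1.7354  x^+=-2.9229  v^+=-2.1260  a^+=-1.0494
step 2: x_pred=-7.1819  r=3.4619  x^+=-4.7517  v^+=-2.5853  a^+=-0.7514
step 3: x_pred=-9.3639  r=13.8439  x^+=0.3545  v^+=0.6423  a^+=0.4402
step 4: x_pred=1.7743  r=-2.8543  x^+=-0.2294  v^+=0.3962  a^+=0.1945
step 5: x_pred=0.5632  r=1.0068  x^+=1.2700  v^+=0.9972  a^+=0.2812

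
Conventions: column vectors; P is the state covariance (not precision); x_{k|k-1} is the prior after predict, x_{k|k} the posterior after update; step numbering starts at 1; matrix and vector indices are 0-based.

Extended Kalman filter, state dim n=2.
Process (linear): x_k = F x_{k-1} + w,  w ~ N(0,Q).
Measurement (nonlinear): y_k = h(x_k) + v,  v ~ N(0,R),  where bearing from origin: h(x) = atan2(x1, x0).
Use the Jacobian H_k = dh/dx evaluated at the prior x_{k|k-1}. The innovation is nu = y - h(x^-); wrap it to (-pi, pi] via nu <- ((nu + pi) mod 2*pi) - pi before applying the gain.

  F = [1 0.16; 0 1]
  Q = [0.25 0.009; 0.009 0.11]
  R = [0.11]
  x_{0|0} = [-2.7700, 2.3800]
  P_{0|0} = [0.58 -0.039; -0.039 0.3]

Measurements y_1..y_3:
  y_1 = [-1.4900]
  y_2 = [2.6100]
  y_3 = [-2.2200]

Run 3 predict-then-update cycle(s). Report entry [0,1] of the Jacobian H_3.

H_jac[0,1] = -0.2048

step 1: x^-=[-2.3892, 2.3800]  P^-=[0.8252 0.0180; 0.0180 0.4100]  H_jac=[-0.2093 -0.2101]  S=[0.1658]  K=[-1.0643; -0.5422]  nu=[2.4351]  x^+=[-4.9807, 1.0598]  P^+=[0.6374 -0.0777; -0.0777 0.3613]
step 2: x^-=[-4.8112, 1.0598]  P^-=[0.8718 -0.0109; -0.0109 0.4713]  H_jac=[-0.0437 -0.1982]  S=[0.1300]  K=[-0.2763; -0.7150]  nu=[-0.3148]  x^+=[-4.7242, 1.2849]  P^+=[0.8619 -0.0366; -0.0366 0.4048]
step 3: x^-=[-4.5186, 1.2849]  P^-=[1.1105 0.0372; 0.0372 0.5148]  H_jac=[-0.0582 -0.2048]  S=[0.1362]  K=[-0.5305; -0.7896]  nu=[1.1986]  x^+=[-5.1545, 0.3384]  P^+=[1.0722 -0.0199; -0.0199 0.4299]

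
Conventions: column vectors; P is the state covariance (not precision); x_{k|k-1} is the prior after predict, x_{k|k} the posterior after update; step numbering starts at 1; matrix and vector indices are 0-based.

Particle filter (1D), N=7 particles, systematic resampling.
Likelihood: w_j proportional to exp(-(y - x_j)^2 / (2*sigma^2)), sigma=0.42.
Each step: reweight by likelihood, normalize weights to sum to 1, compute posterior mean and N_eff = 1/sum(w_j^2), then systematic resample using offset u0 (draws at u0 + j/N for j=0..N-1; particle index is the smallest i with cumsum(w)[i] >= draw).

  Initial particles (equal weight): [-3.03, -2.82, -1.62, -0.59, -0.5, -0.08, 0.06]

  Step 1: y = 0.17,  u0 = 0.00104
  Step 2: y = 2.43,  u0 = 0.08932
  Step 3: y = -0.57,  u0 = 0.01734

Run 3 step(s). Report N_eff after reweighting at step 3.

N_eff = 6.7772

step 1: w=[0.0000, 0.0000, 0.0000, 0.0854, 0.1229, 0.3676, 0.4240]  mean=-0.1159  Neff=2.9644  idx=[3, 4, 5, 5, 5, 6, 6]
step 2: w=[0.0000, 0.0001, 0.0593, 0.0593, 0.0593, 0.4110, 0.4110]  mean=0.0350  Neff=2.8700  idx=[3, 5, 5, 5, 6, 6, 6]
step 3: w=[0.2063, 0.1323, 0.1323, 0.1323, 0.1323, 0.1323, 0.1323]  mean=0.0311  Neff=6.7772  idx=[0, 0, 1, 2, 3, 4, 6]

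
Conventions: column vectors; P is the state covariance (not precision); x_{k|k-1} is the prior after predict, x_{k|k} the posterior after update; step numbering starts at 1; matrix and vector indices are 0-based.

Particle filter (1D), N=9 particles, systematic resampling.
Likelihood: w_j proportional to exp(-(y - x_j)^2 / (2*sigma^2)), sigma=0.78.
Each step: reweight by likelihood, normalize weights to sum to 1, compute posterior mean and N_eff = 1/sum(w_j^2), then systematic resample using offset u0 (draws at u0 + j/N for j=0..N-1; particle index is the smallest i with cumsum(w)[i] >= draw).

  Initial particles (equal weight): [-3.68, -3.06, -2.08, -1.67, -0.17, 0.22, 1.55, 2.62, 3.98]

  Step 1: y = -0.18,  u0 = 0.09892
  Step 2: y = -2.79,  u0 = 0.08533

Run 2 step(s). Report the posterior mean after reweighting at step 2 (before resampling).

post_mean = -0.1349

step 1: w=[0.0000, 0.0005, 0.0236, 0.0741, 0.4592, 0.4026, 0.0392, 0.0007, 0.0000]  mean=-0.1012  Neff=2.6279  idx=[4, 4, 4, 4, 4, 5, 5, 5, 6]
step 2: w=[0.1820, 0.1820, 0.1820, 0.1820, 0.1820, 0.0300, 0.0300, 0.0300, 0.0000]  mean=-0.1349  Neff=5.9397  idx=[0, 1, 1, 2, 2, 3, 4, 4, 7]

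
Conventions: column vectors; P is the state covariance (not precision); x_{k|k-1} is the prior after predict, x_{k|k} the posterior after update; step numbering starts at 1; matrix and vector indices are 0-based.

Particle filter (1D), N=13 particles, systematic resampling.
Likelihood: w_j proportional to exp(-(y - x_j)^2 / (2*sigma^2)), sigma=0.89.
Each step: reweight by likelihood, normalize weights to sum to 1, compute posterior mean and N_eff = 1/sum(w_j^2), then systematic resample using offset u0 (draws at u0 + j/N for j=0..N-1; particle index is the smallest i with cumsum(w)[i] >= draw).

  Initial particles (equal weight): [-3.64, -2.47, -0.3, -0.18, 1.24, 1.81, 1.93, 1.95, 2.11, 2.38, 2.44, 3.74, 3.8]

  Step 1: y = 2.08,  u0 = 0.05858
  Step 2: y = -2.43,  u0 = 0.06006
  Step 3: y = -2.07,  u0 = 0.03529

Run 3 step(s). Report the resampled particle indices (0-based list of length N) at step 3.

resampled_idx = [0, 1, 1, 2, 3, 4, 5, 5, 6, 7, 8, 8, 9]

step 1: w=[0.0000, 0.0000, 0.0041, 0.0058, 0.0937, 0.1397, 0.1443, 0.1448, 0.1462, 0.1382, 0.1348, 0.0257, 0.0226]  mean=2.0761  Neff=7.6941  idx=[4, 5, 5, 6, 6, 7, 7, 8, 8, 9, 10, 10, 12]
step 2: w=[0.7947, 0.0462, 0.0462, 0.0241, 0.0241, 0.0215, 0.0215, 0.0088, 0.0088, 0.0018, 0.0012, 0.0012, 0.0000]  mean=1.3766  Neff=1.5671  idx=[0, 0, 0, 0, 0, 0, 0, 0, 0, 0, 1, 3, 7]
step 3: w=[0.0987, 0.0987, 0.0987, 0.0987, 0.0987, 0.0987, 0.0987, 0.0987, 0.0987, 0.0987, 0.0074, 0.0041, 0.0016]  mean=1.2485  Neff=10.2600  idx=[0, 1, 1, 2, 3, 4, 5, 5, 6, 7, 8, 8, 9]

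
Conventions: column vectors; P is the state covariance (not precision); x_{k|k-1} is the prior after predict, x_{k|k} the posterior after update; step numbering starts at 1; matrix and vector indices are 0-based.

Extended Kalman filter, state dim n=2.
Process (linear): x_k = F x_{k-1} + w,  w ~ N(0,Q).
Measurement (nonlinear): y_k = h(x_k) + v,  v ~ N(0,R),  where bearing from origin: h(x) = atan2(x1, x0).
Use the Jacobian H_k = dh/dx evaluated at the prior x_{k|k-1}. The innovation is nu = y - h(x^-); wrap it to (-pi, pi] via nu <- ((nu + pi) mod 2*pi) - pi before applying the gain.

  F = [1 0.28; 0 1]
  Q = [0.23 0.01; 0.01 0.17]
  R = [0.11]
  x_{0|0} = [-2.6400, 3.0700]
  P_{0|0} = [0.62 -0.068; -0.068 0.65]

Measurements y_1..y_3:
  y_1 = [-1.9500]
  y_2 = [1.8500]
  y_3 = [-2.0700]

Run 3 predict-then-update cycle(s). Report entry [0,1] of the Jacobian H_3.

step 1: x^-=[-1.7804, 3.0700]  P^-=[0.8629 0.1240; 0.1240 0.8200]  H_jac=[-0.2438 -0.1414]  S=[0.1862]  K=[-1.2237; -0.7849]  nu=[2.2369]  x^+=[-4.5177, 1.3144]  P^+=[0.5840 -0.0548; -0.0548 0.7053]
step 2: x^-=[-4.1497, 1.3144]  P^-=[0.8386 0.1526; 0.1526 0.8753]  H_jac=[-0.0694 -0.2190]  S=[0.1607]  K=[-0.5702; -1.2591]  nu=[-0.9848]  x^+=[-3.5881, 2.5544]  P^+=[0.7864 0.0373; 0.0373 0.6206]
step 3: x^-=[-2.8729, 2.5544]  P^-=[1.0859 0.2211; 0.2211 0.7906]  H_jac=[-0.1728 -0.1944]  S=[0.1872]  K=[-1.2324; -1.0252]  nu=[1.7984]  x^+=[-5.0892, 0.7107]  P^+=[0.8017 -0.0154; -0.0154 0.5939]

H_jac[0,1] = -0.1944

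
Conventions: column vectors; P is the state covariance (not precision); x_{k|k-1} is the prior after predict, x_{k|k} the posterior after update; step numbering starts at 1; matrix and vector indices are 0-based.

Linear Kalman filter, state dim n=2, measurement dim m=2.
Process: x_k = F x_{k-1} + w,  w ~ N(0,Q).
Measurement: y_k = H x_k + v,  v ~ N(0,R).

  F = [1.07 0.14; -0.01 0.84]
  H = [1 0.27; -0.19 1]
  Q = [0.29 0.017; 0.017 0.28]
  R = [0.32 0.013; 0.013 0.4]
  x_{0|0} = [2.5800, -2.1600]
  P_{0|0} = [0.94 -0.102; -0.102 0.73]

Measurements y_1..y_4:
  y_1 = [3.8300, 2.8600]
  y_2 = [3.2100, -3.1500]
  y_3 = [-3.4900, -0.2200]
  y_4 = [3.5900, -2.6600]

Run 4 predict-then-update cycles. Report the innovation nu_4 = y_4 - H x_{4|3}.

step 1: x^-=[2.4582, -1.8402]  P^-=[1.3500 0.0013; 0.0013 0.7969]  S=[1.7287 -0.0271; -0.0271 1.2452]  K=[0.7781 -0.1880; 0.1353 0.6428]  nu=[1.8687, 5.1673]  x^+=[2.9407, 1.7339]  P^+=[0.2512 -0.0174; -0.0174 0.2556]
step 2: x^-=[3.3893, 1.4270]  P^-=[0.5775 0.0288; 0.0288 0.4606]  S=[0.9466 0.0550; 0.0550 0.8705]  K=[0.6260 -0.1325; 0.1319 0.5145]  nu=[-0.5646, -3.9331]  x^+=[3.5570, -0.6711]  P^+=[0.2004 -0.0068; -0.0068 0.2062]
step 3: x^-=[3.7120, -0.5993]  P^-=[0.5215 0.0330; 0.0330 0.4257]  S=[0.8903 0.0602; 0.0602 0.8319]  K=[0.6040 -0.1231; 0.1328 0.4945]  nu=[-7.0402, 1.0846]  x^+=[-0.6740, -0.9976]  P^+=[0.1930 -0.0047; -0.0047 0.1986]
step 4: x^-=[-0.8609, -0.8312]  P^-=[0.5134 0.0341; 0.0341 0.4203]  S=[0.8824 0.0612; 0.0612 0.8258]  K=[0.6007 -0.1214; 0.1331 0.4912]  nu=[4.6753, -1.9923]  x^+=[2.1893, -1.1875]  P^+=[0.1918 -0.0043; -0.0043 0.1974]

innov = [4.6753, -1.9923]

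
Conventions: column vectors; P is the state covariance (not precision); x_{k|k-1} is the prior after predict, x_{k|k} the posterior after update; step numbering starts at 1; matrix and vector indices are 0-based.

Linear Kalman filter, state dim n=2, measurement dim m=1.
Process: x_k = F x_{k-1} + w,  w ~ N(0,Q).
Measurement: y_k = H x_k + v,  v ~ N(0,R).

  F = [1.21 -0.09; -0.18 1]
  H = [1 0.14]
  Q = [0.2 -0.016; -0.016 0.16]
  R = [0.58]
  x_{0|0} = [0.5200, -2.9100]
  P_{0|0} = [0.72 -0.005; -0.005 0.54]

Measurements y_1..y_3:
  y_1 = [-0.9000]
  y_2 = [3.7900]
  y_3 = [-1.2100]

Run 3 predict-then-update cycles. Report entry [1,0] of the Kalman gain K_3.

K[1,0] = -0.2225

step 1: x^-=[0.8911, -3.0036]  P^-=[1.2596 -0.2275; -0.2275 0.7251]  S=[1.7901]  K=[0.6859; -0.0704]  nu=[-1.3706]  x^+=[-0.0489, -2.9071]  P^+=[0.4176 -0.1411; -0.1411 0.7163]
step 2: x^-=[0.2024, -2.8983]  P^-=[0.8479 -0.3444; -0.3444 0.9406]  S=[1.3499]  K=[0.5924; -0.1576]  nu=[3.9933]  x^+=[2.5681, -3.5277]  P^+=[0.3742 -0.2184; -0.2184 0.9071]
step 3: x^-=[3.4248, -3.9899]  P^-=[0.8027 -0.4469; -0.4469 1.1578]  S=[1.2803]  K=[0.5781; -0.2225]  nu=[-4.0762]  x^+=[1.0683, -3.0830]  P^+=[0.3748 -0.2823; -0.2823 1.0944]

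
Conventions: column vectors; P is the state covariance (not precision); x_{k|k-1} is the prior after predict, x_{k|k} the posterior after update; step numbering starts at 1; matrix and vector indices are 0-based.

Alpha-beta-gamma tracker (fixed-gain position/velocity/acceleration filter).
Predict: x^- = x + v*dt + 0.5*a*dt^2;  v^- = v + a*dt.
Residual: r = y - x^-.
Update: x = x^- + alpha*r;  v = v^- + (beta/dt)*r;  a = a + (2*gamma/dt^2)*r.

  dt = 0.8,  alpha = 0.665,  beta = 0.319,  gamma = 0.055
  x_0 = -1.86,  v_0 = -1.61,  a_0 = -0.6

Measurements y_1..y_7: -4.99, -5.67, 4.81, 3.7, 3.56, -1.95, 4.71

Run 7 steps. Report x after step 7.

x_post = 3.8276

step 1: x_pred=-3.3400  r=-1.6500  x^+=-4.4373  v^+=-2.7479  a^+=-0.8836
step 2: x_pred=-6.9184  r=1.2484  x^+=-6.0882  v^+=-2.9570  a^+=-0.6690
step 3: x_pred=-8.6679  r=13.4779  x^+=0.2949  v^+=1.8821  a^+=1.6475
step 4: x_pred=2.3277  r=1.3723  x^+=3.2403  v^+=3.7472  a^+=1.8833
step 5: x_pred=6.8407  r=-3.2807  x^+=4.6591  v^+=3.9457  a^+=1.3195
step 6: x_pred=8.2378  r=-10.1878  x^+=1.4629  v^+=0.9389  a^+=-0.4316
step 7: x_pred=2.0759  r=2.6341  x^+=3.8276  v^+=1.6440  a^+=0.0212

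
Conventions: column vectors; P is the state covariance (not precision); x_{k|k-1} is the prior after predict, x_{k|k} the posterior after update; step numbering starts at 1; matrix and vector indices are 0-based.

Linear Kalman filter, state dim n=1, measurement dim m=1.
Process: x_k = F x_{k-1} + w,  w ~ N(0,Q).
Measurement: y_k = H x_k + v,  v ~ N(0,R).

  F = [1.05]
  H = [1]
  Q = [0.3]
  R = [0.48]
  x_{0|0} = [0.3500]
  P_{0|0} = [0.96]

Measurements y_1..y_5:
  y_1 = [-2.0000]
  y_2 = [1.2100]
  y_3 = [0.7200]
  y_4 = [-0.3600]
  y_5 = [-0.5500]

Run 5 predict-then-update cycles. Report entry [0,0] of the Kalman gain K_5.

step 1: x^-=[0.3675]  P^-=[1.3584]  S=[1.8384]  K=[0.7389]  nu=[-2.3675]  x^+=[-1.3819]  P^+=[0.3547]
step 2: x^-=[-1.4509]  P^-=[0.6910]  S=[1.1710]  K=[0.5901]  nu=[2.6609]  x^+=[0.1193]  P^+=[0.2832]
step 3: x^-=[0.1253]  P^-=[0.6123]  S=[1.0923]  K=[0.5606]  nu=[0.5947]  x^+=[0.4586]  P^+=[0.2691]
step 4: x^-=[0.4816]  P^-=[0.5966]  S=[1.0766]  K=[0.5542]  nu=[-0.8416]  x^+=[0.0152]  P^+=[0.2660]
step 5: x^-=[0.0160]  P^-=[0.5933]  S=[1.0733]  K=[0.5528]  nu=[-0.5660]  x^+=[-0.2969]  P^+=[0.2653]

K[0,0] = 0.5528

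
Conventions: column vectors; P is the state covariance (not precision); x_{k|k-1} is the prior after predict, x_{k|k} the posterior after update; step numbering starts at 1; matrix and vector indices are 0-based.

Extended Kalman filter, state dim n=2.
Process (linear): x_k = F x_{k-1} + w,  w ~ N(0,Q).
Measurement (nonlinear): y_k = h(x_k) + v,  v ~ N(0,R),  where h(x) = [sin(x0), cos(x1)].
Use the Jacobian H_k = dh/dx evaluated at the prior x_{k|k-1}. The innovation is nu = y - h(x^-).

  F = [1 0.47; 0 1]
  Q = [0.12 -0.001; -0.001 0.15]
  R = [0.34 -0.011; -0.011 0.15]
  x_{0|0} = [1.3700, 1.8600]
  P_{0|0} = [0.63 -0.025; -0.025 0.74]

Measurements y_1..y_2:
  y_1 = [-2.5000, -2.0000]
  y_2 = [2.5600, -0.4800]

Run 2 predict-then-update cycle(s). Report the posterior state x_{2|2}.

x_post = [8.1367, 3.9735]

step 1: x^-=[2.2442, 1.8600]  P^-=[0.8900 0.3218; 0.3218 0.8900]  H_jac=[-0.6237 0.0000; 0.0000 -0.9585]  S=[0.6861 0.1814; 0.1814 0.9676]  K=[-0.7624 -0.1759; -0.0626 -0.8699]  nu=[-3.2817, -1.7148]  x^+=[5.0478, 3.5570]  P^+=[0.4126 0.0188; 0.0188 0.1354]
step 2: x^-=[6.7196, 3.5570]  P^-=[0.5801 0.0814; 0.0814 0.2854]  H_jac=[0.9063 0.0000; 0.0000 0.4036]  S=[0.8165 0.0188; 0.0188 0.1965]  K=[0.6415 0.1059; 0.0771 0.5789]  nu=[2.1373, 0.4350]  x^+=[8.1367, 3.9735]  P^+=[0.2394 0.0219; 0.0219 0.2131]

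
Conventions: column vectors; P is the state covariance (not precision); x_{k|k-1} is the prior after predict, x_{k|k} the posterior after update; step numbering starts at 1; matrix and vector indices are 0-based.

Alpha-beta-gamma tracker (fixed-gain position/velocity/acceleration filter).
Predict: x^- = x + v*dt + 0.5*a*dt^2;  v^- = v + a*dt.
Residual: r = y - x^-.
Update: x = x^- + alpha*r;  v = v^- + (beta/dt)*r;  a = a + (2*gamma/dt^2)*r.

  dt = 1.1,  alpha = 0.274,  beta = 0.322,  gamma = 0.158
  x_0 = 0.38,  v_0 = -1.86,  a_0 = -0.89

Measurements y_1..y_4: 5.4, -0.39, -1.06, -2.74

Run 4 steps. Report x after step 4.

x_post = 0.6138

step 1: x_pred=-2.2045  r=7.6045  x^+=-0.1208  v^+=-0.6130  a^+=1.0960
step 2: x_pred=-0.1320  r=-0.2580  x^+=-0.2027  v^+=0.5171  a^+=1.0286
step 3: x_pred=0.9883  r=-2.0483  x^+=0.4271  v^+=1.0489  a^+=0.4936
step 4: x_pred=1.8796  r=-4.6196  x^+=0.6138  v^+=0.2397  a^+=-0.7128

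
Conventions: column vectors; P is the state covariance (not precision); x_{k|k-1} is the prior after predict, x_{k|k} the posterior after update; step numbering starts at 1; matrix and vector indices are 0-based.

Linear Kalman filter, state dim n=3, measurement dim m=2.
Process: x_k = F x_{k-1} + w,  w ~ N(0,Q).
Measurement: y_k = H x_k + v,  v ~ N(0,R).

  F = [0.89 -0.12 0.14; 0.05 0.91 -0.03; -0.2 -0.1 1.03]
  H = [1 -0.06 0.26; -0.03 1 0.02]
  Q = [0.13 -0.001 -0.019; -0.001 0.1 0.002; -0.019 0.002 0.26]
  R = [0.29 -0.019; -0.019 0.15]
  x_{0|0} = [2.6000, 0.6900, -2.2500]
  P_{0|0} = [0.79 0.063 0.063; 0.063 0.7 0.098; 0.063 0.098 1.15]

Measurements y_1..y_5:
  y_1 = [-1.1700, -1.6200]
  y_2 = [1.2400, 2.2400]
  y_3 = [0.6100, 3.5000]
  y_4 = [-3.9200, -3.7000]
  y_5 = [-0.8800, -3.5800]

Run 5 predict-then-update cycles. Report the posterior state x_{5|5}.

step 1: x^-=[1.9162, 0.8254, -2.9065]  P^-=[0.7873 0.0151 0.0530; 0.0151 0.6829 -0.0211; 0.0530 -0.0211 1.4750]  S=[1.2059 -0.0656; -0.0656 0.8324]  K=[0.6659 0.0435; 0.0187 0.8208; 0.3650 0.0369]  nu=[-2.2810, -2.3298]  x^+=[0.2957, -1.1295, -3.8251]  P^+=[0.2548 0.0063 -0.2388; 0.0063 0.1237 -0.0349; -0.2388 -0.0349 1.3149]
step 2: x^-=[-0.1368, -0.8983, -3.8861]  P^-=[0.2997 -0.0035 -0.0811; -0.0035 0.2074 -0.1001; -0.0811 -0.1001 1.7723]  S=[0.6716 -0.0616; -0.0616 0.3547]  K=[0.4181 0.0329; -0.0095 0.5778; 0.5673 -0.0770]  nu=[2.3332, 3.2119]  x^+=[0.9445, 0.9353, -2.8097]  P^+=[0.1836 0.0073 -0.2403; 0.0073 0.0883 -0.0605; -0.2403 -0.0605 1.5487]
step 3: x^-=[0.3350, 0.9827, -3.1764]  P^-=[0.2476 -0.0063 -0.0330; -0.0063 0.1796 -0.1278; -0.0330 -0.1278 2.0230]  S=[0.6626 -0.0665; -0.0665 0.3260]  K=[0.3643 0.0302; -0.0218 0.5394; 0.7442 -0.1131]  nu=[1.1599, 2.5909]  x^+=[0.8357, 2.3548, -2.6063]  P^+=[0.1608 0.0067 -0.2128; 0.0067 0.0829 -0.0703; -0.2128 -0.0703 1.6407]
step 4: x^-=[0.0963, 2.2629, -3.0871]  P^-=[0.2386 -0.0094 0.0101; -0.0094 0.1756 -0.1374; 0.0101 -0.1374 2.1103]  S=[0.6826 -0.0706; -0.0706 0.3218]  K=[0.3571 0.0274; -0.0265 0.5324; 0.8185 -0.1173]  nu=[-3.0779, -5.8982]  x^+=[-1.1647, -0.7956, -4.9147]  P^+=[0.1527 0.0057 -0.1898; 0.0057 0.0820 -0.0715; -0.1898 -0.0715 1.6350]
step 5: x^-=[-1.6291, -0.6348, -4.7496]  P^-=[0.2381 -0.0111 0.0314; -0.0111 0.1747 -0.1368; 0.0314 -0.1368 2.0946]  S=[0.6922 -0.0718; -0.0718 0.3209]  K=[0.3594 0.0256; -0.0274 0.5308; 0.8323 -0.1122]  nu=[1.9459, -2.8991]  x^+=[-1.0042, -2.2270, -2.8047]  P^+=[0.1498 0.0050 -0.1761; 0.0050 0.0817 -0.0699; -0.1761 -0.0699 1.5977]

x_post = [-1.0042, -2.2270, -2.8047]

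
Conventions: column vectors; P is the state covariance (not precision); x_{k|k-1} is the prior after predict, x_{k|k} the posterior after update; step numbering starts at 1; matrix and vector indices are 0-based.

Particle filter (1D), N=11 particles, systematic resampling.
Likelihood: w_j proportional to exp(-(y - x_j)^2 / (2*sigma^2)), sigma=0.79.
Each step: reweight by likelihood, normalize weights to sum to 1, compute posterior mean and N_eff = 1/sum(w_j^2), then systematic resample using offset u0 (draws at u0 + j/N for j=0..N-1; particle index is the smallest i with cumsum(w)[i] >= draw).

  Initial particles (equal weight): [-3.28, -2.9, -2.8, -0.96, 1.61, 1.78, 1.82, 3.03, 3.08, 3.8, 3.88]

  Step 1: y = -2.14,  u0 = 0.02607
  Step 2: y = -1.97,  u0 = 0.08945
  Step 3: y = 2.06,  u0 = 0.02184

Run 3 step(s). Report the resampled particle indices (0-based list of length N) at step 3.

resampled_idx = [9, 9, 9, 9, 9, 9, 10, 10, 10, 10, 10]

step 1: w=[0.1751, 0.3123, 0.3499, 0.1626, 0.0000, 0.0000, 0.0000, 0.0000, 0.0000, 0.0000, 0.0000]  mean=-2.6161  Neff=3.6087  idx=[0, 0, 1, 1, 1, 1, 2, 2, 2, 3, 3]
step 2: w=[0.0494, 0.0494, 0.0977, 0.0977, 0.0977, 0.0977, 0.1125, 0.1125, 0.1125, 0.0863, 0.0863]  mean=-2.5689  Neff=10.4184  idx=[1, 2, 3, 4, 5, 6, 7, 8, 8, 9, 10]
step 3: w=[0.0000, 0.0000, 0.0000, 0.0000, 0.0000, 0.0000, 0.0000, 0.0000, 0.0000, 0.5000, 0.5000]  mean=-0.9600  Neff=2.0001  idx=[9, 9, 9, 9, 9, 9, 10, 10, 10, 10, 10]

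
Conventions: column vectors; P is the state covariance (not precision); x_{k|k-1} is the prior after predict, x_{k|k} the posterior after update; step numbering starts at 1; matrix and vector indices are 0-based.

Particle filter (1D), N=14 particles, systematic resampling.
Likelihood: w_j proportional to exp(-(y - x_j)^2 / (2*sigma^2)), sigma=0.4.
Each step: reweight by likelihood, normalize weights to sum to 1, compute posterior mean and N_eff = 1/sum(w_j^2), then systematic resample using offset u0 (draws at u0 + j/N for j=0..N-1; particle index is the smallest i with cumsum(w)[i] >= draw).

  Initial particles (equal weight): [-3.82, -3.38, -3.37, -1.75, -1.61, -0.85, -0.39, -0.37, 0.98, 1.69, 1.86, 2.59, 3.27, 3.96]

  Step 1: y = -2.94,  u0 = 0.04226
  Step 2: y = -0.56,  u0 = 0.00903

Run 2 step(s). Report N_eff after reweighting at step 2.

step 1: w=[0.0734, 0.4505, 0.4629, 0.0099, 0.0033, 0.0000, 0.0000, 0.0000, 0.0000, 0.0000, 0.0000, 0.0000, 0.0000, 0.0000]  mean=-3.3857  Neff=2.3652  idx=[0, 1, 1, 1, 1, 1, 1, 2, 2, 2, 2, 2, 2, 2]
step 2: w=[0.0000, 0.0697, 0.0697, 0.0697, 0.0697, 0.0697, 0.0697, 0.0831, 0.0831, 0.0831, 0.0831, 0.0831, 0.0831, 0.0831]  mean=-3.3742  Neff=12.9030  idx=[1, 2, 3, 4, 5, 6, 7, 8, 8, 9, 10, 11, 12, 13]

N_eff = 12.9030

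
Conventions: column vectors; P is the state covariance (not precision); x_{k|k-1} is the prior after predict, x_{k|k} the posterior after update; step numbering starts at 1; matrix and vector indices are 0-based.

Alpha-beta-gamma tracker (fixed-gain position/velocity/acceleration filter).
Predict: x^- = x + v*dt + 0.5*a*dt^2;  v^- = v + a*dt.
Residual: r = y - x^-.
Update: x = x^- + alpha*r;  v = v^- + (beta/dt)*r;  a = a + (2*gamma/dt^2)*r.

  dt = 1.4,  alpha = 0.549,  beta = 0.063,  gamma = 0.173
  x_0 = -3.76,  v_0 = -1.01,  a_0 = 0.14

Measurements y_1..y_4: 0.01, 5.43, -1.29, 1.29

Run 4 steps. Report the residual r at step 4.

resid = -7.5919

step 1: x_pred=-5.0368  r=5.0468  x^+=-2.2661  v^+=-0.5869  a^+=1.0309
step 2: x_pred=-2.0775  r=7.5075  x^+=2.0441  v^+=1.1942  a^+=2.3562
step 3: x_pred=6.0251  r=-7.3151  x^+=2.0091  v^+=4.1637  a^+=1.0649
step 4: x_pred=8.8819  r=-7.5919  x^+=4.7140  v^+=5.3129  a^+=-0.2753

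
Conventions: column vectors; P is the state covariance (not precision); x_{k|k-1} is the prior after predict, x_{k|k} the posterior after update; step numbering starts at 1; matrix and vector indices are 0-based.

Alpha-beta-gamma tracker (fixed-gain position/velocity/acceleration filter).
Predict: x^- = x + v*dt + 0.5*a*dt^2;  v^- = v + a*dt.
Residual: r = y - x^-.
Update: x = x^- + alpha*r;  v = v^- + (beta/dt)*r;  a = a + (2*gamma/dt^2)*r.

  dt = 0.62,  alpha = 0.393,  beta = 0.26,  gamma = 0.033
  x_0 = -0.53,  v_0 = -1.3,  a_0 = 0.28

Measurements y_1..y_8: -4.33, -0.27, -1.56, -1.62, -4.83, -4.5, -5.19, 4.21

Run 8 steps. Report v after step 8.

step 1: x_pred=-1.2822  r=-3.0478  x^+=-2.4800  v^+=-2.4045  a^+=-0.2433
step 2: x_pred=-4.0175  r=3.7475  x^+=-2.5448  v^+=-0.9838  a^+=0.4001
step 3: x_pred=-3.0778  r=1.5178  x^+=-2.4813  v^+=-0.0992  a^+=0.6607
step 4: x_pred=-2.4158  r=0.7958  x^+=-2.1031  v^+=0.6442  a^+=0.7974
step 5: x_pred=-1.5504  r=-3.2796  x^+=-2.8393  v^+=-0.2368  a^+=0.2343
step 6: x_pred=-2.9411  r=-1.5589  x^+=-3.5537  v^+=-0.7452  a^+=-0.0334
step 7: x_pred=-4.0222  r=-1.1678  x^+=-4.4811  v^+=-1.2557  a^+=-0.2339
step 8: x_pred=-5.3046  r=9.5146  x^+=-1.5654  v^+=2.5893  a^+=1.3997

v_post = 2.5893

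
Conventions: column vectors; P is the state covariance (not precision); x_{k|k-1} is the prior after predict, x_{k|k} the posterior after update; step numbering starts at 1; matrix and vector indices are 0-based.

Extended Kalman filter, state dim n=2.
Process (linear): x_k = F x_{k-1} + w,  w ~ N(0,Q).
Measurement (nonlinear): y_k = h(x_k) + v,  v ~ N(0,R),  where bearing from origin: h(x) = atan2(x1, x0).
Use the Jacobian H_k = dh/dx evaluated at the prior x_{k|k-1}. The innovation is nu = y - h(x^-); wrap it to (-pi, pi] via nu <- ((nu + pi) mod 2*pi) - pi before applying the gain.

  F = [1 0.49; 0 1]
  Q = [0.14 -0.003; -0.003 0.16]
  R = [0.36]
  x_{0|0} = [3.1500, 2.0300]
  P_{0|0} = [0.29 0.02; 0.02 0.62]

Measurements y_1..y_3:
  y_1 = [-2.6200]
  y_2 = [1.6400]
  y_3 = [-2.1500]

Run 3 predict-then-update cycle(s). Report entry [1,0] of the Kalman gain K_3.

step 1: x^-=[4.1447, 2.0300]  P^-=[0.5985 0.3208; 0.3208 0.7800]  H_jac=[-0.0953 0.1946]  S=[0.3831]  K=[0.0141; 0.3164]  nu=[-3.0754]  x^+=[4.1015, 1.0569]  P^+=[0.5984 0.3191; 0.3191 0.7416]
step 2: x^-=[4.6193, 1.0569]  P^-=[1.2292 0.6795; 0.6795 0.9016]  H_jac=[-0.0471 0.2057]  S=[0.3877]  K=[0.2113; 0.3959]  nu=[1.4151]  x^+=[4.9184, 1.6171]  P^+=[1.2119 0.6471; 0.6471 0.8409]
step 3: x^-=[5.7107, 1.6171]  P^-=[2.1879 1.0561; 1.0561 1.0009]  H_jac=[-0.0459 0.1621]  S=[0.3752]  K=[0.1886; 0.3032]  nu=[-2.4259]  x^+=[5.2532, 0.8815]  P^+=[2.1745 1.0346; 1.0346 0.9664]

K[1,0] = 0.3032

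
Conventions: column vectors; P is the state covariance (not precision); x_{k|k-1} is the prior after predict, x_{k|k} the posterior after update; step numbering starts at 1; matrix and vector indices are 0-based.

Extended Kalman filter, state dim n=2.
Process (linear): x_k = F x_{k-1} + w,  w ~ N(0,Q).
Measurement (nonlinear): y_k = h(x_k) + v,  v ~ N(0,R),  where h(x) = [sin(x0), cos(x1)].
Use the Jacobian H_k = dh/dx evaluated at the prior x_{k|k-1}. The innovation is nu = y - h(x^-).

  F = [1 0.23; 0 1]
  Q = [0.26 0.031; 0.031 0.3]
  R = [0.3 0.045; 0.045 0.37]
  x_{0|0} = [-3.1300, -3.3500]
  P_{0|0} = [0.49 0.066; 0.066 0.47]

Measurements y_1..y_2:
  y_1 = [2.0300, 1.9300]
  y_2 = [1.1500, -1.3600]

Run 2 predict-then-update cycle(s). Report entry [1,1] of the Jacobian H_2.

step 1: x^-=[-3.9005, -3.3500]  P^-=[0.8052 0.2051; 0.2051 0.7700]  H_jac=[-0.7256 0.0000; 0.0000 -0.2069]  S=[0.7239 0.0758; 0.0758 0.4030]  K=[-0.8120 0.0474; -0.1675 -0.3639]  nu=[1.3419, 2.9084]  x^+=[-4.8522, -4.6330]  P^+=[0.3328 0.0918; 0.0918 0.6871]
step 2: x^-=[-5.9178, -4.6330]  P^-=[0.6714 0.2808; 0.2808 0.9871]  H_jac=[0.9340 0.0000; 0.0000 -0.9968]  S=[0.8857 -0.2165; -0.2165 1.3509]  K=[0.6842 -0.0976; 0.1229 -0.7087]  nu=[0.7927, -1.2807]  x^+=[-5.2505, -3.6279]  P^+=[0.2150 0.0053; 0.0053 0.2575]

H_jac[1,1] = -0.9968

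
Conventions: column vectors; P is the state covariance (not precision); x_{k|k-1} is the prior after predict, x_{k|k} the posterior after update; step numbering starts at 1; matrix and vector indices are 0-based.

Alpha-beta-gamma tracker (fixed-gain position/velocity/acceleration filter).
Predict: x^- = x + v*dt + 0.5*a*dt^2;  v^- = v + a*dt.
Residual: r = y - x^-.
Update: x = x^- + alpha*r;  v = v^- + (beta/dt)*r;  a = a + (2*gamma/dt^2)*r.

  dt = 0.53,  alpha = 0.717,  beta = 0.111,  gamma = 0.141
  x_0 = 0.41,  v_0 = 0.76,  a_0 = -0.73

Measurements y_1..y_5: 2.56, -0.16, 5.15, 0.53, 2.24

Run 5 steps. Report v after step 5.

step 1: x_pred=0.7103  r=1.8497  x^+=2.0365  v^+=0.7605  a^+=1.1270
step 2: x_pred=2.5979  r=-2.7579  x^+=0.6205  v^+=0.7802  a^+=-1.6417
step 3: x_pred=0.8034  r=4.3466  x^+=3.9199  v^+=0.8204  a^+=2.7219
step 4: x_pred=4.7370  r=-4.2070  x^+=1.7206  v^+=1.3819  a^+=-1.5016
step 5: x_pred=2.2421  r=-0.0021  x^+=2.2406  v^+=0.5857  a^+=-1.5037

v_post = 0.5857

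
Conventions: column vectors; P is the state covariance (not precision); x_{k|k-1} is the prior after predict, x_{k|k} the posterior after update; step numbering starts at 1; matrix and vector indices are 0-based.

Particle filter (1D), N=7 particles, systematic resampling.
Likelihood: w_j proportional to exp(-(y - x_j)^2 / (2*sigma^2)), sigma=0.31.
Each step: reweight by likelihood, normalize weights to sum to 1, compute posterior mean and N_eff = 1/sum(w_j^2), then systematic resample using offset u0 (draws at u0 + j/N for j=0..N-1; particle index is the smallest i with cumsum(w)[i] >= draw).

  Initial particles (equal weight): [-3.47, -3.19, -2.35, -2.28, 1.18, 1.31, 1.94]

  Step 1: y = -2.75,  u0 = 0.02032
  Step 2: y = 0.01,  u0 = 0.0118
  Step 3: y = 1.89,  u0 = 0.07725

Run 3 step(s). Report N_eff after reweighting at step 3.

step 1: w=[0.0569, 0.3083, 0.3672, 0.2675, 0.0000, 0.0000, 0.0000]  mean=-2.6540  Neff=3.2814  idx=[0, 1, 1, 2, 2, 3, 3]
step 2: w=[0.0000, 0.0000, 0.0000, 0.0777, 0.0777, 0.4223, 0.4223]  mean=-2.2909  Neff=2.7114  idx=[3, 4, 5, 5, 6, 6, 6]
step 3: w=[0.0092, 0.0092, 0.1963, 0.1963, 0.1963, 0.1963, 0.1963]  mean=-2.2813  Neff=5.1842  idx=[2, 3, 3, 4, 5, 5, 6]

N_eff = 5.1842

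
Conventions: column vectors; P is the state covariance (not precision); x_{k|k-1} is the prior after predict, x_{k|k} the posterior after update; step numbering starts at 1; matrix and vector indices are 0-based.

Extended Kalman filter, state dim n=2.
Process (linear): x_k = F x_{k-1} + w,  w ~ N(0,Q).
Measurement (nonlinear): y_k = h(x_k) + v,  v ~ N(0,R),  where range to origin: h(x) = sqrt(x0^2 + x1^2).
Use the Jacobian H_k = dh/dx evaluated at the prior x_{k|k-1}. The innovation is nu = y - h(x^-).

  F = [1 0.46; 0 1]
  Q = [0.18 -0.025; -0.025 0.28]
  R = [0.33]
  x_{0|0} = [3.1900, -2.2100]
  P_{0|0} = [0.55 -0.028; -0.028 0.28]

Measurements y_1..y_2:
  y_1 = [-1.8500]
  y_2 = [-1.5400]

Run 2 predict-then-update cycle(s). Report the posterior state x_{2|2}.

step 1: x^-=[2.1734, -2.2100]  P^-=[0.7635 0.0758; 0.0758 0.5600]  H_jac=[0.7012 -0.7130]  S=[0.9143]  K=[0.5264; -0.3786]  nu=[-4.9496]  x^+=[-0.4323, -0.3361]  P^+=[0.5101 0.2580; 0.2580 0.4290]
step 2: x^-=[-0.5869, -0.3361]  P^-=[1.0183 0.4303; 0.4303 0.7090]  H_jac=[-0.8677 -0.4970]  S=[1.6430]  K=[-0.6679; -0.4417]  nu=[-2.2163]  x^+=[0.8935, 0.6429]  P^+=[0.2852 -0.0544; -0.0544 0.3884]

x_post = [0.8935, 0.6429]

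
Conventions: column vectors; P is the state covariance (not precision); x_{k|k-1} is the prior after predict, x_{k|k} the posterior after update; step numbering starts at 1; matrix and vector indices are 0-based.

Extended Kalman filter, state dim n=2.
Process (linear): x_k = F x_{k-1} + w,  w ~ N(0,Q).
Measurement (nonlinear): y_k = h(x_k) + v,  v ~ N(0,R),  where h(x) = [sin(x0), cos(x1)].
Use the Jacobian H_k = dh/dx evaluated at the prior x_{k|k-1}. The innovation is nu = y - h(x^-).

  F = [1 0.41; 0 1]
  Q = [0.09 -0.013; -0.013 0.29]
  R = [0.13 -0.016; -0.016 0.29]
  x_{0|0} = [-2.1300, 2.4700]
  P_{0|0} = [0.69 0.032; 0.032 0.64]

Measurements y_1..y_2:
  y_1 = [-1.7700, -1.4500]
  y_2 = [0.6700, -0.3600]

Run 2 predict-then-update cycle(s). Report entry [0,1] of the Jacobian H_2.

step 1: x^-=[-1.1173, 2.4700]  P^-=[0.9138 0.2814; 0.2814 0.9300]  H_jac=[0.4381 0.0000; 0.0000 -0.6222]  S=[0.3054 -0.0927; -0.0927 0.6501]  K=[1.2848 -0.0861; 0.1395 -0.8703]  nu=[-0.8711, -0.6672]  x^+=[-2.1790, 2.9291]  P^+=[0.3844 0.0732; 0.0732 0.4092]
step 2: x^-=[-0.9781, 2.9291]  P^-=[0.6032 0.2279; 0.2279 0.6992]  H_jac=[0.5586 0.0000; 0.0000 -0.2109]  S=[0.3182 -0.0429; -0.0429 0.3211]  K=[1.0577 -0.0085; 0.3445 -0.4132]  nu=[1.4994, 0.6175]  x^+=[0.6025, 3.1905]  P^+=[0.2464 0.0920; 0.0920 0.5944]

H_jac[0,1] = 0.0000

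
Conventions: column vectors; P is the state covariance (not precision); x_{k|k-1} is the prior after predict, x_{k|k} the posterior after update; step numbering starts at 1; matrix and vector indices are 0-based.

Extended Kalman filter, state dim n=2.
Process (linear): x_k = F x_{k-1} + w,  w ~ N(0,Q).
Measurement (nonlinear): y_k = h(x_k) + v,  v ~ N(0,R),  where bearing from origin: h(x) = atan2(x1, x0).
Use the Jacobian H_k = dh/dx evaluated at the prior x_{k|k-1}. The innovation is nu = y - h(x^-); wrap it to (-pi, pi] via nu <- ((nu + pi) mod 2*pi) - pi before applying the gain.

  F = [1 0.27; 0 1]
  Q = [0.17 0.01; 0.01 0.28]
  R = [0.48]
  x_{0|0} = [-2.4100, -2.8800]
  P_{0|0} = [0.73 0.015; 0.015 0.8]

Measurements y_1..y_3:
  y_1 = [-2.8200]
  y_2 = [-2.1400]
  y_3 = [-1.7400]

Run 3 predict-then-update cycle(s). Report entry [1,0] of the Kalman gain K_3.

K[1,0] = -0.2984

step 1: x^-=[-3.1876, -2.8800]  P^-=[0.9664 0.2410; 0.2410 1.0800]  H_jac=[0.1561 -0.1727]  S=[0.5228]  K=[0.2089; -0.2849]  nu=[-0.4132]  x^+=[-3.2739, -2.7623]  P^+=[0.9436 0.2721; 0.2721 1.0376]
step 2: x^-=[-4.0197, -2.7623]  P^-=[1.3362 0.5623; 0.5623 1.3176]  H_jac=[0.1161 -0.1690]  S=[0.5136]  K=[0.1171; -0.3064]  nu=[0.3995]  x^+=[-3.9729, -2.8847]  P^+=[1.3291 0.5807; 0.5807 1.2694]
step 3: x^-=[-4.7518, -2.8847]  P^-=[1.9052 0.9334; 0.9334 1.5494]  H_jac=[0.0934 -0.1538]  S=[0.5064]  K=[0.0678; -0.2984]  nu=[0.8560]  x^+=[-4.6938, -3.1401]  P^+=[1.9029 0.9436; 0.9436 1.5043]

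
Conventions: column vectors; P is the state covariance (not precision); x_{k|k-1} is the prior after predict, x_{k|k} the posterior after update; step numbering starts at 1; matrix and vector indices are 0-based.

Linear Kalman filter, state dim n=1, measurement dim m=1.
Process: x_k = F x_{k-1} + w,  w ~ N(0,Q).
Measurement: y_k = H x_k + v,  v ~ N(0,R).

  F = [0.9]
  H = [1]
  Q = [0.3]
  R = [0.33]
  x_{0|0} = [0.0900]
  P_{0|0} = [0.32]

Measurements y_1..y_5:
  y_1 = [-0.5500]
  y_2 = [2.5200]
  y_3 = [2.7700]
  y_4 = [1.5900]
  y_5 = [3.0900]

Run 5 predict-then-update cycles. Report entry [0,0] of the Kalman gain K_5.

step 1: x^-=[0.0810]  P^-=[0.5592]  S=[0.8892]  K=[0.6289]  nu=[-0.6310]  x^+=[-0.3158]  P^+=[0.2075]
step 2: x^-=[-0.2842]  P^-=[0.4681]  S=[0.7981]  K=[0.5865]  nu=[2.8042]  x^+=[1.3605]  P^+=[0.1936]
step 3: x^-=[1.2244]  P^-=[0.4568]  S=[0.7868]  K=[0.5806]  nu=[1.5456]  x^+=[2.1217]  P^+=[0.1916]
step 4: x^-=[1.9096]  P^-=[0.4552]  S=[0.7852]  K=[0.5797]  nu=[-0.3196]  x^+=[1.7243]  P^+=[0.1913]
step 5: x^-=[1.5519]  P^-=[0.4550]  S=[0.7850]  K=[0.5796]  nu=[1.5381]  x^+=[2.4434]  P^+=[0.1913]

K[0,0] = 0.5796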